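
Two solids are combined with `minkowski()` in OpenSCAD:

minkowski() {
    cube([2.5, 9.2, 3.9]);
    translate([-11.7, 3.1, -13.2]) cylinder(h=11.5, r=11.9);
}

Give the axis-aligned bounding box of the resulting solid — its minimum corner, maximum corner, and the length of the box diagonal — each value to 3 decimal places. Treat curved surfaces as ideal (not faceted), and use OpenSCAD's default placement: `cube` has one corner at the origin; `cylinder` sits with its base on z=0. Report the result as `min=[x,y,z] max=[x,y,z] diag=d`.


A = translate([-11.7, 3.1, -13.2]) cylinder(h=11.5, r=11.9) → bbox [-23.6,-8.8,-13.2] .. [0.2,15,-1.7]
B = cube([2.5, 9.2, 3.9]) → bbox [0,0,0] .. [2.5,9.2,3.9]
lo = A.lo+B.lo = [-23.6+0, -8.8+0, -13.2+0] = [-23.600,-8.800,-13.200]
hi = A.hi+B.hi = [0.2+2.5, 15+9.2, -1.7+3.9] = [2.700,24.200,2.200]
diag = √(26.3²+33²+15.4²) = √2017.85 = 44.920

min=[-23.600,-8.800,-13.200] max=[2.700,24.200,2.200] diag=44.920


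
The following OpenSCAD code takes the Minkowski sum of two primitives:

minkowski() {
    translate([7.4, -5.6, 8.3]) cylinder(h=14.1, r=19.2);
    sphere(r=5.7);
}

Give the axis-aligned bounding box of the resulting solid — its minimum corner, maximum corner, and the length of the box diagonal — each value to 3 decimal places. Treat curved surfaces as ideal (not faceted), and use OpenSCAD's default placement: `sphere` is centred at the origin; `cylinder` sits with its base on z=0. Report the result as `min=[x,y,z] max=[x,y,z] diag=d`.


A = translate([7.4, -5.6, 8.3]) cylinder(h=14.1, r=19.2) → bbox [-11.8,-24.8,8.3] .. [26.6,13.6,22.4]
B = sphere(r=5.7) → bbox [-5.7,-5.7,-5.7] .. [5.7,5.7,5.7]
lo = A.lo+B.lo = [-11.8-5.7, -24.8-5.7, 8.3-5.7] = [-17.500,-30.500,2.600]
hi = A.hi+B.hi = [26.6+5.7, 13.6+5.7, 22.4+5.7] = [32.300,19.300,28.100]
diag = √(49.8²+49.8²+25.5²) = √5610.33 = 74.902

min=[-17.500,-30.500,2.600] max=[32.300,19.300,28.100] diag=74.902


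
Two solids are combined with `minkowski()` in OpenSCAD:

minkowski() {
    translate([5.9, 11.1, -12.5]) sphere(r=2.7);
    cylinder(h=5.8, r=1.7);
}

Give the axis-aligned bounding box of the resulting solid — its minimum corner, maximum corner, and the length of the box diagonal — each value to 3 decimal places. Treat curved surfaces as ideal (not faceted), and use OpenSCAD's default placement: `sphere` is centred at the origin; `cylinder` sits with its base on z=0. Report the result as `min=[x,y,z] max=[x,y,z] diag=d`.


min=[1.500,6.700,-15.200] max=[10.300,15.500,-4.000] diag=16.743

A = translate([5.9, 11.1, -12.5]) sphere(r=2.7) → bbox [3.2,8.4,-15.2] .. [8.6,13.8,-9.8]
B = cylinder(h=5.8, r=1.7) → bbox [-1.7,-1.7,0] .. [1.7,1.7,5.8]
lo = A.lo+B.lo = [3.2-1.7, 8.4-1.7, -15.2+0] = [1.500,6.700,-15.200]
hi = A.hi+B.hi = [8.6+1.7, 13.8+1.7, -9.8+5.8] = [10.300,15.500,-4.000]
diag = √(8.8²+8.8²+11.2²) = √280.32 = 16.743


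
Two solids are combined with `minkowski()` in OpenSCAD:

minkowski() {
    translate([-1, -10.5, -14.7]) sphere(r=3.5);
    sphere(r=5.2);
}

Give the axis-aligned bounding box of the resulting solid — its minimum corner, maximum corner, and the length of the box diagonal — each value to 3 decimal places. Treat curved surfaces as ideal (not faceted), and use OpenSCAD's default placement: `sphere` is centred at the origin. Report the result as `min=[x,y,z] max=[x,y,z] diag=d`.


min=[-9.700,-19.200,-23.400] max=[7.700,-1.800,-6.000] diag=30.138

A = translate([-1, -10.5, -14.7]) sphere(r=3.5) → bbox [-4.5,-14,-18.2] .. [2.5,-7,-11.2]
B = sphere(r=5.2) → bbox [-5.2,-5.2,-5.2] .. [5.2,5.2,5.2]
lo = A.lo+B.lo = [-4.5-5.2, -14-5.2, -18.2-5.2] = [-9.700,-19.200,-23.400]
hi = A.hi+B.hi = [2.5+5.2, -7+5.2, -11.2+5.2] = [7.700,-1.800,-6.000]
diag = √(17.4²+17.4²+17.4²) = √908.28 = 30.138


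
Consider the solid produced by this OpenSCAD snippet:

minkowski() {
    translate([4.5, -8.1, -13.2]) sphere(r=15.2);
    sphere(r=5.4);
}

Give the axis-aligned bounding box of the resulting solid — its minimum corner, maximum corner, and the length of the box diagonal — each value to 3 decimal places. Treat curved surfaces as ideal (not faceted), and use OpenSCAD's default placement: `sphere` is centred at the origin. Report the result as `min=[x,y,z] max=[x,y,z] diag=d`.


A = translate([4.5, -8.1, -13.2]) sphere(r=15.2) → bbox [-10.7,-23.3,-28.4] .. [19.7,7.1,2]
B = sphere(r=5.4) → bbox [-5.4,-5.4,-5.4] .. [5.4,5.4,5.4]
lo = A.lo+B.lo = [-10.7-5.4, -23.3-5.4, -28.4-5.4] = [-16.100,-28.700,-33.800]
hi = A.hi+B.hi = [19.7+5.4, 7.1+5.4, 2+5.4] = [25.100,12.500,7.400]
diag = √(41.2²+41.2²+41.2²) = √5092.32 = 71.360

min=[-16.100,-28.700,-33.800] max=[25.100,12.500,7.400] diag=71.360


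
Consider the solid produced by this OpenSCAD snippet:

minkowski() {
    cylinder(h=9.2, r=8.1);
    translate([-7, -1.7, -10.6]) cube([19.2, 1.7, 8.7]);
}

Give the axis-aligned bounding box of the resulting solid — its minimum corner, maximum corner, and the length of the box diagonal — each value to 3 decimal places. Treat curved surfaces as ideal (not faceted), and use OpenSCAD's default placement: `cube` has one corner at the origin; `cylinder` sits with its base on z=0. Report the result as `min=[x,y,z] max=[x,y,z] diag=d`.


min=[-15.100,-9.800,-10.600] max=[20.300,8.100,7.300] diag=43.520

A = translate([-7, -1.7, -10.6]) cube([19.2, 1.7, 8.7]) → bbox [-7,-1.7,-10.6] .. [12.2,0,-1.9]
B = cylinder(h=9.2, r=8.1) → bbox [-8.1,-8.1,0] .. [8.1,8.1,9.2]
lo = A.lo+B.lo = [-7-8.1, -1.7-8.1, -10.6+0] = [-15.100,-9.800,-10.600]
hi = A.hi+B.hi = [12.2+8.1, 0+8.1, -1.9+9.2] = [20.300,8.100,7.300]
diag = √(35.4²+17.9²+17.9²) = √1893.98 = 43.520


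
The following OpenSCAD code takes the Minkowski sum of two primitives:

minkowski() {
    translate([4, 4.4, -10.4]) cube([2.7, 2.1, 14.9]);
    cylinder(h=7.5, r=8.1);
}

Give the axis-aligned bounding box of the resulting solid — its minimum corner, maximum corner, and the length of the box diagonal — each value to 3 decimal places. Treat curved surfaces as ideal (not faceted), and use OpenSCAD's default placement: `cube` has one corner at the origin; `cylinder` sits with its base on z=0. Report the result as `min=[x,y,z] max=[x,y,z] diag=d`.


A = translate([4, 4.4, -10.4]) cube([2.7, 2.1, 14.9]) → bbox [4,4.4,-10.4] .. [6.7,6.5,4.5]
B = cylinder(h=7.5, r=8.1) → bbox [-8.1,-8.1,0] .. [8.1,8.1,7.5]
lo = A.lo+B.lo = [4-8.1, 4.4-8.1, -10.4+0] = [-4.100,-3.700,-10.400]
hi = A.hi+B.hi = [6.7+8.1, 6.5+8.1, 4.5+7.5] = [14.800,14.600,12.000]
diag = √(18.9²+18.3²+22.4²) = √1193.86 = 34.552

min=[-4.100,-3.700,-10.400] max=[14.800,14.600,12.000] diag=34.552


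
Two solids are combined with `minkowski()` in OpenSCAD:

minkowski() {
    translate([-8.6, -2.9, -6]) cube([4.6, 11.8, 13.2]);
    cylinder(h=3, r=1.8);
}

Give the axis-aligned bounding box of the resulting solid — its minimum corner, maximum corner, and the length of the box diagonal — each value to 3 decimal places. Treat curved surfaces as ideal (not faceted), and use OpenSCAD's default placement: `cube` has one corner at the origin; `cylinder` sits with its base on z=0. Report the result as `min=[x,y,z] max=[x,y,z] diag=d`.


min=[-10.400,-4.700,-6.000] max=[-2.200,10.700,10.200] diag=23.808

A = translate([-8.6, -2.9, -6]) cube([4.6, 11.8, 13.2]) → bbox [-8.6,-2.9,-6] .. [-4,8.9,7.2]
B = cylinder(h=3, r=1.8) → bbox [-1.8,-1.8,0] .. [1.8,1.8,3]
lo = A.lo+B.lo = [-8.6-1.8, -2.9-1.8, -6+0] = [-10.400,-4.700,-6.000]
hi = A.hi+B.hi = [-4+1.8, 8.9+1.8, 7.2+3] = [-2.200,10.700,10.200]
diag = √(8.2²+15.4²+16.2²) = √566.84 = 23.808


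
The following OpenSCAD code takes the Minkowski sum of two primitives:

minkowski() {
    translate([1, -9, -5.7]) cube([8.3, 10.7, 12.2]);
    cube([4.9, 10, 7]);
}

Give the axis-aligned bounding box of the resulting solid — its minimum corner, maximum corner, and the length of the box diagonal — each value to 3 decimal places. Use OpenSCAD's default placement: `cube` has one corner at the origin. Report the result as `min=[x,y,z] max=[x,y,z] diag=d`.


min=[1.000,-9.000,-5.700] max=[14.200,11.700,13.500] diag=31.167

A = translate([1, -9, -5.7]) cube([8.3, 10.7, 12.2]) → bbox [1,-9,-5.7] .. [9.3,1.7,6.5]
B = cube([4.9, 10, 7]) → bbox [0,0,0] .. [4.9,10,7]
lo = A.lo+B.lo = [1+0, -9+0, -5.7+0] = [1.000,-9.000,-5.700]
hi = A.hi+B.hi = [9.3+4.9, 1.7+10, 6.5+7] = [14.200,11.700,13.500]
diag = √(13.2²+20.7²+19.2²) = √971.37 = 31.167


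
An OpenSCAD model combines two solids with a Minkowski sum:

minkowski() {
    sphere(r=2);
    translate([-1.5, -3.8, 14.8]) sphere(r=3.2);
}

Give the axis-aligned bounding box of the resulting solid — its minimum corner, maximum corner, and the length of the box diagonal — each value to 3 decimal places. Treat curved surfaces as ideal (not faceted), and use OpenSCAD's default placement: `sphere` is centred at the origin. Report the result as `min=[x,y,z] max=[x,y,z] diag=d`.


A = translate([-1.5, -3.8, 14.8]) sphere(r=3.2) → bbox [-4.7,-7,11.6] .. [1.7,-0.6,18]
B = sphere(r=2) → bbox [-2,-2,-2] .. [2,2,2]
lo = A.lo+B.lo = [-4.7-2, -7-2, 11.6-2] = [-6.700,-9.000,9.600]
hi = A.hi+B.hi = [1.7+2, -0.6+2, 18+2] = [3.700,1.400,20.000]
diag = √(10.4²+10.4²+10.4²) = √324.48 = 18.013

min=[-6.700,-9.000,9.600] max=[3.700,1.400,20.000] diag=18.013


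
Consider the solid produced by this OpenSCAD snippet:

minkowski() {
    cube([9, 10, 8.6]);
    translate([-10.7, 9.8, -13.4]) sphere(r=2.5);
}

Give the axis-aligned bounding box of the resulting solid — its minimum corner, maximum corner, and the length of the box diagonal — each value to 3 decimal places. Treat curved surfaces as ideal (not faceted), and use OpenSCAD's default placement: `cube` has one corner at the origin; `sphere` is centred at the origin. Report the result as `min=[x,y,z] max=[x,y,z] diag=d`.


min=[-13.200,7.300,-15.900] max=[0.800,22.300,-2.300] diag=24.616

A = translate([-10.7, 9.8, -13.4]) sphere(r=2.5) → bbox [-13.2,7.3,-15.9] .. [-8.2,12.3,-10.9]
B = cube([9, 10, 8.6]) → bbox [0,0,0] .. [9,10,8.6]
lo = A.lo+B.lo = [-13.2+0, 7.3+0, -15.9+0] = [-13.200,7.300,-15.900]
hi = A.hi+B.hi = [-8.2+9, 12.3+10, -10.9+8.6] = [0.800,22.300,-2.300]
diag = √(14²+15²+13.6²) = √605.96 = 24.616


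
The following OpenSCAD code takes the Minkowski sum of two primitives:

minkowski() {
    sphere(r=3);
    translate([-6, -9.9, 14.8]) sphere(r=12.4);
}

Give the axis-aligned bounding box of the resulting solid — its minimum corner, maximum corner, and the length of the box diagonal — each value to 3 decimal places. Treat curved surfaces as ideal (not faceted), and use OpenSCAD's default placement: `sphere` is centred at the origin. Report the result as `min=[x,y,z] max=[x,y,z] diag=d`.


min=[-21.400,-25.300,-0.600] max=[9.400,5.500,30.200] diag=53.347

A = translate([-6, -9.9, 14.8]) sphere(r=12.4) → bbox [-18.4,-22.3,2.4] .. [6.4,2.5,27.2]
B = sphere(r=3) → bbox [-3,-3,-3] .. [3,3,3]
lo = A.lo+B.lo = [-18.4-3, -22.3-3, 2.4-3] = [-21.400,-25.300,-0.600]
hi = A.hi+B.hi = [6.4+3, 2.5+3, 27.2+3] = [9.400,5.500,30.200]
diag = √(30.8²+30.8²+30.8²) = √2845.92 = 53.347


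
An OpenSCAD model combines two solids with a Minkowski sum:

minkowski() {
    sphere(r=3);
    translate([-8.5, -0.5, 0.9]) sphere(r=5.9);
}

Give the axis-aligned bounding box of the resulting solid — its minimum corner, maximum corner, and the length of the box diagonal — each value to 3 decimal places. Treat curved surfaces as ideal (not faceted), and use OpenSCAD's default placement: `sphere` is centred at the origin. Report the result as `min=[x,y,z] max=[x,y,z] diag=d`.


A = translate([-8.5, -0.5, 0.9]) sphere(r=5.9) → bbox [-14.4,-6.4,-5] .. [-2.6,5.4,6.8]
B = sphere(r=3) → bbox [-3,-3,-3] .. [3,3,3]
lo = A.lo+B.lo = [-14.4-3, -6.4-3, -5-3] = [-17.400,-9.400,-8.000]
hi = A.hi+B.hi = [-2.6+3, 5.4+3, 6.8+3] = [0.400,8.400,9.800]
diag = √(17.8²+17.8²+17.8²) = √950.52 = 30.831

min=[-17.400,-9.400,-8.000] max=[0.400,8.400,9.800] diag=30.831


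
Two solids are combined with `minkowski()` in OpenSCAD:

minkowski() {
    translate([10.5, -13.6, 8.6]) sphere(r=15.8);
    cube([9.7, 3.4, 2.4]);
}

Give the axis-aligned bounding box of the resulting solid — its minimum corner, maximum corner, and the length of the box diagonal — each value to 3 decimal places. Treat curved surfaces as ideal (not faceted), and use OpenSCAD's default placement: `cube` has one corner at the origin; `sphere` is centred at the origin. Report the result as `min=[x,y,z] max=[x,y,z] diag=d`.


min=[-5.300,-29.400,-7.200] max=[36.000,5.600,26.800] diag=63.927

A = translate([10.5, -13.6, 8.6]) sphere(r=15.8) → bbox [-5.3,-29.4,-7.2] .. [26.3,2.2,24.4]
B = cube([9.7, 3.4, 2.4]) → bbox [0,0,0] .. [9.7,3.4,2.4]
lo = A.lo+B.lo = [-5.3+0, -29.4+0, -7.2+0] = [-5.300,-29.400,-7.200]
hi = A.hi+B.hi = [26.3+9.7, 2.2+3.4, 24.4+2.4] = [36.000,5.600,26.800]
diag = √(41.3²+35²+34²) = √4086.69 = 63.927


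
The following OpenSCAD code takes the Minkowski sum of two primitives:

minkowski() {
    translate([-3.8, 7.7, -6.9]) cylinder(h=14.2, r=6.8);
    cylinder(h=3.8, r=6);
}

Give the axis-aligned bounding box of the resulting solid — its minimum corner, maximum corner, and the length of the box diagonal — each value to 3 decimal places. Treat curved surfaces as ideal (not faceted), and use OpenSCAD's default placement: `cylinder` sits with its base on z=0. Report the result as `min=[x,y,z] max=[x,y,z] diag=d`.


A = translate([-3.8, 7.7, -6.9]) cylinder(h=14.2, r=6.8) → bbox [-10.6,0.9,-6.9] .. [3,14.5,7.3]
B = cylinder(h=3.8, r=6) → bbox [-6,-6,0] .. [6,6,3.8]
lo = A.lo+B.lo = [-10.6-6, 0.9-6, -6.9+0] = [-16.600,-5.100,-6.900]
hi = A.hi+B.hi = [3+6, 14.5+6, 7.3+3.8] = [9.000,20.500,11.100]
diag = √(25.6²+25.6²+18²) = √1634.72 = 40.432

min=[-16.600,-5.100,-6.900] max=[9.000,20.500,11.100] diag=40.432


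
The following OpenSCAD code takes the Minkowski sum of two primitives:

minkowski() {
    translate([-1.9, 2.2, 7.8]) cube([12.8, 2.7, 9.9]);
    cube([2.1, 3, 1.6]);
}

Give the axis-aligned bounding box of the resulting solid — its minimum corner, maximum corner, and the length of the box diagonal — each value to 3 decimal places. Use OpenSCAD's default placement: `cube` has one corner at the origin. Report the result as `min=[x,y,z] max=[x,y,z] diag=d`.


A = translate([-1.9, 2.2, 7.8]) cube([12.8, 2.7, 9.9]) → bbox [-1.9,2.2,7.8] .. [10.9,4.9,17.7]
B = cube([2.1, 3, 1.6]) → bbox [0,0,0] .. [2.1,3,1.6]
lo = A.lo+B.lo = [-1.9+0, 2.2+0, 7.8+0] = [-1.900,2.200,7.800]
hi = A.hi+B.hi = [10.9+2.1, 4.9+3, 17.7+1.6] = [13.000,7.900,19.300]
diag = √(14.9²+5.7²+11.5²) = √386.75 = 19.666

min=[-1.900,2.200,7.800] max=[13.000,7.900,19.300] diag=19.666


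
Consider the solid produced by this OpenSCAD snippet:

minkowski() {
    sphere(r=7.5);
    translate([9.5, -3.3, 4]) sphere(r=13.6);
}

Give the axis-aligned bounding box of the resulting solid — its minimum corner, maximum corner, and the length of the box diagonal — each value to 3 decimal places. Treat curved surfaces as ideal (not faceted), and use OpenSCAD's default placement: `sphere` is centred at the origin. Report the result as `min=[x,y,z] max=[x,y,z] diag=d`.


min=[-11.600,-24.400,-17.100] max=[30.600,17.800,25.100] diag=73.093

A = translate([9.5, -3.3, 4]) sphere(r=13.6) → bbox [-4.1,-16.9,-9.6] .. [23.1,10.3,17.6]
B = sphere(r=7.5) → bbox [-7.5,-7.5,-7.5] .. [7.5,7.5,7.5]
lo = A.lo+B.lo = [-4.1-7.5, -16.9-7.5, -9.6-7.5] = [-11.600,-24.400,-17.100]
hi = A.hi+B.hi = [23.1+7.5, 10.3+7.5, 17.6+7.5] = [30.600,17.800,25.100]
diag = √(42.2²+42.2²+42.2²) = √5342.52 = 73.093


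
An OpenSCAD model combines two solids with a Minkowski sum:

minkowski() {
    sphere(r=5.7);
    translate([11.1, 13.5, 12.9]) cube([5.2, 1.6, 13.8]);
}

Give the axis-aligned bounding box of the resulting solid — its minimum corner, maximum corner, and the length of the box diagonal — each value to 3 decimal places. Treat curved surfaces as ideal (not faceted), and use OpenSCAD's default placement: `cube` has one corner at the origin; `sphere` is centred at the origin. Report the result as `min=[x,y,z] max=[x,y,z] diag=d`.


min=[5.400,7.800,7.200] max=[22.000,20.800,32.400] diag=32.857

A = translate([11.1, 13.5, 12.9]) cube([5.2, 1.6, 13.8]) → bbox [11.1,13.5,12.9] .. [16.3,15.1,26.7]
B = sphere(r=5.7) → bbox [-5.7,-5.7,-5.7] .. [5.7,5.7,5.7]
lo = A.lo+B.lo = [11.1-5.7, 13.5-5.7, 12.9-5.7] = [5.400,7.800,7.200]
hi = A.hi+B.hi = [16.3+5.7, 15.1+5.7, 26.7+5.7] = [22.000,20.800,32.400]
diag = √(16.6²+13²+25.2²) = √1079.6 = 32.857


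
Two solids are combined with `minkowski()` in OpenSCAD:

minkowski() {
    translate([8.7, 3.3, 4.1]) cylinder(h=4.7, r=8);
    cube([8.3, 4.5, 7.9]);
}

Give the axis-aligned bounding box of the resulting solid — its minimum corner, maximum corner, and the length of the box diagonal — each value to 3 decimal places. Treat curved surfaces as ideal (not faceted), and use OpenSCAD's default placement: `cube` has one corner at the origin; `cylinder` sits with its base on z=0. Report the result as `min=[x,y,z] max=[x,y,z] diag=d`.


min=[0.700,-4.700,4.100] max=[25.000,15.800,16.700] diag=34.198

A = translate([8.7, 3.3, 4.1]) cylinder(h=4.7, r=8) → bbox [0.7,-4.7,4.1] .. [16.7,11.3,8.8]
B = cube([8.3, 4.5, 7.9]) → bbox [0,0,0] .. [8.3,4.5,7.9]
lo = A.lo+B.lo = [0.7+0, -4.7+0, 4.1+0] = [0.700,-4.700,4.100]
hi = A.hi+B.hi = [16.7+8.3, 11.3+4.5, 8.8+7.9] = [25.000,15.800,16.700]
diag = √(24.3²+20.5²+12.6²) = √1169.5 = 34.198


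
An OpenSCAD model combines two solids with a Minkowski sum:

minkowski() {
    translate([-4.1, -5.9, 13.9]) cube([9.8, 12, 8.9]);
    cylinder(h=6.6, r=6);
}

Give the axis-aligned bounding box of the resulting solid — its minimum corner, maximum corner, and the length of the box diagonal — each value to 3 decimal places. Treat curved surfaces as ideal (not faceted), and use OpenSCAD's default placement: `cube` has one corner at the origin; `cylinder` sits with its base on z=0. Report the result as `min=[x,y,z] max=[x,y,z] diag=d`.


A = translate([-4.1, -5.9, 13.9]) cube([9.8, 12, 8.9]) → bbox [-4.1,-5.9,13.9] .. [5.7,6.1,22.8]
B = cylinder(h=6.6, r=6) → bbox [-6,-6,0] .. [6,6,6.6]
lo = A.lo+B.lo = [-4.1-6, -5.9-6, 13.9+0] = [-10.100,-11.900,13.900]
hi = A.hi+B.hi = [5.7+6, 6.1+6, 22.8+6.6] = [11.700,12.100,29.400]
diag = √(21.8²+24²+15.5²) = √1291.49 = 35.937

min=[-10.100,-11.900,13.900] max=[11.700,12.100,29.400] diag=35.937


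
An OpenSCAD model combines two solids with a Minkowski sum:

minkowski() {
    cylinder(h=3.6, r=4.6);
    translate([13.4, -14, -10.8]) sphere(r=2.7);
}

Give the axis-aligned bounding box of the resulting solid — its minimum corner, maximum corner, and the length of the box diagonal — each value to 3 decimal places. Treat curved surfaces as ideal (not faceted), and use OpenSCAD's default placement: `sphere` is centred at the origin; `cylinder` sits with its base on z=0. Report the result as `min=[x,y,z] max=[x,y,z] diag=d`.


min=[6.100,-21.300,-13.500] max=[20.700,-6.700,-4.500] diag=22.524

A = translate([13.4, -14, -10.8]) sphere(r=2.7) → bbox [10.7,-16.7,-13.5] .. [16.1,-11.3,-8.1]
B = cylinder(h=3.6, r=4.6) → bbox [-4.6,-4.6,0] .. [4.6,4.6,3.6]
lo = A.lo+B.lo = [10.7-4.6, -16.7-4.6, -13.5+0] = [6.100,-21.300,-13.500]
hi = A.hi+B.hi = [16.1+4.6, -11.3+4.6, -8.1+3.6] = [20.700,-6.700,-4.500]
diag = √(14.6²+14.6²+9²) = √507.32 = 22.524


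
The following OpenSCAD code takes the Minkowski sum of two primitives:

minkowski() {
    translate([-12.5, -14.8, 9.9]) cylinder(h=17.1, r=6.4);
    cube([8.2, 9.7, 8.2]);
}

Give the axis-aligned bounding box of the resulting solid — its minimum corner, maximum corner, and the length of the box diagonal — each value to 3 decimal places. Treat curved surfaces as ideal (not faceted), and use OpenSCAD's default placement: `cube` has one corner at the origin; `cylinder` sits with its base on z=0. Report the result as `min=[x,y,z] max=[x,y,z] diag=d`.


A = translate([-12.5, -14.8, 9.9]) cylinder(h=17.1, r=6.4) → bbox [-18.9,-21.2,9.9] .. [-6.1,-8.4,27]
B = cube([8.2, 9.7, 8.2]) → bbox [0,0,0] .. [8.2,9.7,8.2]
lo = A.lo+B.lo = [-18.9+0, -21.2+0, 9.9+0] = [-18.900,-21.200,9.900]
hi = A.hi+B.hi = [-6.1+8.2, -8.4+9.7, 27+8.2] = [2.100,1.300,35.200]
diag = √(21²+22.5²+25.3²) = √1587.34 = 39.841

min=[-18.900,-21.200,9.900] max=[2.100,1.300,35.200] diag=39.841


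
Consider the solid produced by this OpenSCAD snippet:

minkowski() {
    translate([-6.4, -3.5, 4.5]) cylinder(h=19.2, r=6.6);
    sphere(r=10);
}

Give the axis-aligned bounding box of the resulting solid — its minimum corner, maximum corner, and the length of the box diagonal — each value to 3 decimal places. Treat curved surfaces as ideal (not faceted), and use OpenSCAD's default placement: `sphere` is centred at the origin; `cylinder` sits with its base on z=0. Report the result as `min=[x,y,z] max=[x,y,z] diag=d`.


min=[-23.000,-20.100,-5.500] max=[10.200,13.100,33.700] diag=61.165

A = translate([-6.4, -3.5, 4.5]) cylinder(h=19.2, r=6.6) → bbox [-13,-10.1,4.5] .. [0.2,3.1,23.7]
B = sphere(r=10) → bbox [-10,-10,-10] .. [10,10,10]
lo = A.lo+B.lo = [-13-10, -10.1-10, 4.5-10] = [-23.000,-20.100,-5.500]
hi = A.hi+B.hi = [0.2+10, 3.1+10, 23.7+10] = [10.200,13.100,33.700]
diag = √(33.2²+33.2²+39.2²) = √3741.12 = 61.165


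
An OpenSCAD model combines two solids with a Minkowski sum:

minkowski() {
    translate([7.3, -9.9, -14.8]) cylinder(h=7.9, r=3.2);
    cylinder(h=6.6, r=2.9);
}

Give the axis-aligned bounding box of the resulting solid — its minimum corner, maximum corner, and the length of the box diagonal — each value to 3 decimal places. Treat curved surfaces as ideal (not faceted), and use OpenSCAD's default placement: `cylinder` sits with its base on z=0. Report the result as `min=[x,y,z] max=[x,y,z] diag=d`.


A = translate([7.3, -9.9, -14.8]) cylinder(h=7.9, r=3.2) → bbox [4.1,-13.1,-14.8] .. [10.5,-6.7,-6.9]
B = cylinder(h=6.6, r=2.9) → bbox [-2.9,-2.9,0] .. [2.9,2.9,6.6]
lo = A.lo+B.lo = [4.1-2.9, -13.1-2.9, -14.8+0] = [1.200,-16.000,-14.800]
hi = A.hi+B.hi = [10.5+2.9, -6.7+2.9, -6.9+6.6] = [13.400,-3.800,-0.300]
diag = √(12.2²+12.2²+14.5²) = √507.93 = 22.537

min=[1.200,-16.000,-14.800] max=[13.400,-3.800,-0.300] diag=22.537


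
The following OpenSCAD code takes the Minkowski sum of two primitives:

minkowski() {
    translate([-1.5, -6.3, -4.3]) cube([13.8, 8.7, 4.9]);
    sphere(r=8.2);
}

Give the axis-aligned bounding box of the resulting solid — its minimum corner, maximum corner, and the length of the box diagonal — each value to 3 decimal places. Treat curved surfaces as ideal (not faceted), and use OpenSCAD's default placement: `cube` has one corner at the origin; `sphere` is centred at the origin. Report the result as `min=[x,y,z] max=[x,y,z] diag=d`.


min=[-9.700,-14.500,-12.500] max=[20.500,10.600,8.800] diag=44.674

A = translate([-1.5, -6.3, -4.3]) cube([13.8, 8.7, 4.9]) → bbox [-1.5,-6.3,-4.3] .. [12.3,2.4,0.6]
B = sphere(r=8.2) → bbox [-8.2,-8.2,-8.2] .. [8.2,8.2,8.2]
lo = A.lo+B.lo = [-1.5-8.2, -6.3-8.2, -4.3-8.2] = [-9.700,-14.500,-12.500]
hi = A.hi+B.hi = [12.3+8.2, 2.4+8.2, 0.6+8.2] = [20.500,10.600,8.800]
diag = √(30.2²+25.1²+21.3²) = √1995.74 = 44.674


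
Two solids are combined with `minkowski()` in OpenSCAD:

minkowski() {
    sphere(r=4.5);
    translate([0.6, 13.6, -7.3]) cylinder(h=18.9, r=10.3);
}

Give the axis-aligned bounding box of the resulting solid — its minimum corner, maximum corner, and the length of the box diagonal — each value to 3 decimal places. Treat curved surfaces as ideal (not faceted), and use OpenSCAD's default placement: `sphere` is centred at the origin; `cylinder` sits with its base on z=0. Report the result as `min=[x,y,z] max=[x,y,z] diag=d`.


A = translate([0.6, 13.6, -7.3]) cylinder(h=18.9, r=10.3) → bbox [-9.7,3.3,-7.3] .. [10.9,23.9,11.6]
B = sphere(r=4.5) → bbox [-4.5,-4.5,-4.5] .. [4.5,4.5,4.5]
lo = A.lo+B.lo = [-9.7-4.5, 3.3-4.5, -7.3-4.5] = [-14.200,-1.200,-11.800]
hi = A.hi+B.hi = [10.9+4.5, 23.9+4.5, 11.6+4.5] = [15.400,28.400,16.100]
diag = √(29.6²+29.6²+27.9²) = √2530.73 = 50.306

min=[-14.200,-1.200,-11.800] max=[15.400,28.400,16.100] diag=50.306


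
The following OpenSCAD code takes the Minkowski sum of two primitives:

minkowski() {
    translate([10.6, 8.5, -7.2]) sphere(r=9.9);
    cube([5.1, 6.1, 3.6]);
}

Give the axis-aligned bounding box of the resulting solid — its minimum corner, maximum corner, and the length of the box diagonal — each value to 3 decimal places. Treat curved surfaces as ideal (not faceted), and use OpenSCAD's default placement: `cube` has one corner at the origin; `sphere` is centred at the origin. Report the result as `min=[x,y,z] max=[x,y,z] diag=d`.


A = translate([10.6, 8.5, -7.2]) sphere(r=9.9) → bbox [0.7,-1.4,-17.1] .. [20.5,18.4,2.7]
B = cube([5.1, 6.1, 3.6]) → bbox [0,0,0] .. [5.1,6.1,3.6]
lo = A.lo+B.lo = [0.7+0, -1.4+0, -17.1+0] = [0.700,-1.400,-17.100]
hi = A.hi+B.hi = [20.5+5.1, 18.4+6.1, 2.7+3.6] = [25.600,24.500,6.300]
diag = √(24.9²+25.9²+23.4²) = √1838.38 = 42.876

min=[0.700,-1.400,-17.100] max=[25.600,24.500,6.300] diag=42.876


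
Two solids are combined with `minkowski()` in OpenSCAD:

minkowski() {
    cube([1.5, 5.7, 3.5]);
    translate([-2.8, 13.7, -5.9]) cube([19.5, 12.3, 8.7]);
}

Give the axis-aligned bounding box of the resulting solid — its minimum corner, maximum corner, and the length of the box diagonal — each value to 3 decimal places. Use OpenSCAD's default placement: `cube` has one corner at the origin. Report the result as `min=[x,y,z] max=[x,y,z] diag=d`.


A = translate([-2.8, 13.7, -5.9]) cube([19.5, 12.3, 8.7]) → bbox [-2.8,13.7,-5.9] .. [16.7,26,2.8]
B = cube([1.5, 5.7, 3.5]) → bbox [0,0,0] .. [1.5,5.7,3.5]
lo = A.lo+B.lo = [-2.8+0, 13.7+0, -5.9+0] = [-2.800,13.700,-5.900]
hi = A.hi+B.hi = [16.7+1.5, 26+5.7, 2.8+3.5] = [18.200,31.700,6.300]
diag = √(21²+18²+12.2²) = √913.84 = 30.230

min=[-2.800,13.700,-5.900] max=[18.200,31.700,6.300] diag=30.230


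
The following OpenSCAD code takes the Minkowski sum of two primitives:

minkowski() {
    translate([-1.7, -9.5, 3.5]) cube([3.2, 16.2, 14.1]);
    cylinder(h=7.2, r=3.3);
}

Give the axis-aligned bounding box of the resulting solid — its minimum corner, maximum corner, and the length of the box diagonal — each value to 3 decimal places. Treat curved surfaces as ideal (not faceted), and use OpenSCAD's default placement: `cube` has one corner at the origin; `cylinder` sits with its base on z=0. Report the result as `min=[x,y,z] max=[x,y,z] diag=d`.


min=[-5.000,-12.800,3.500] max=[4.800,10.000,24.800] diag=32.704

A = translate([-1.7, -9.5, 3.5]) cube([3.2, 16.2, 14.1]) → bbox [-1.7,-9.5,3.5] .. [1.5,6.7,17.6]
B = cylinder(h=7.2, r=3.3) → bbox [-3.3,-3.3,0] .. [3.3,3.3,7.2]
lo = A.lo+B.lo = [-1.7-3.3, -9.5-3.3, 3.5+0] = [-5.000,-12.800,3.500]
hi = A.hi+B.hi = [1.5+3.3, 6.7+3.3, 17.6+7.2] = [4.800,10.000,24.800]
diag = √(9.8²+22.8²+21.3²) = √1069.57 = 32.704


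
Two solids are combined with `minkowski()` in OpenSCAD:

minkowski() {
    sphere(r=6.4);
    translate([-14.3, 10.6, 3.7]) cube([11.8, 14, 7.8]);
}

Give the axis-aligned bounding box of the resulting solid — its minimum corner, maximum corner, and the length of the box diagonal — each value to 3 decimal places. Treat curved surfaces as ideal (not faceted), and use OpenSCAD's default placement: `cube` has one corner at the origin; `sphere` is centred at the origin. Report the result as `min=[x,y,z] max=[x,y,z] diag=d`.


A = translate([-14.3, 10.6, 3.7]) cube([11.8, 14, 7.8]) → bbox [-14.3,10.6,3.7] .. [-2.5,24.6,11.5]
B = sphere(r=6.4) → bbox [-6.4,-6.4,-6.4] .. [6.4,6.4,6.4]
lo = A.lo+B.lo = [-14.3-6.4, 10.6-6.4, 3.7-6.4] = [-20.700,4.200,-2.700]
hi = A.hi+B.hi = [-2.5+6.4, 24.6+6.4, 11.5+6.4] = [3.900,31.000,17.900]
diag = √(24.6²+26.8²+20.6²) = √1747.76 = 41.806

min=[-20.700,4.200,-2.700] max=[3.900,31.000,17.900] diag=41.806


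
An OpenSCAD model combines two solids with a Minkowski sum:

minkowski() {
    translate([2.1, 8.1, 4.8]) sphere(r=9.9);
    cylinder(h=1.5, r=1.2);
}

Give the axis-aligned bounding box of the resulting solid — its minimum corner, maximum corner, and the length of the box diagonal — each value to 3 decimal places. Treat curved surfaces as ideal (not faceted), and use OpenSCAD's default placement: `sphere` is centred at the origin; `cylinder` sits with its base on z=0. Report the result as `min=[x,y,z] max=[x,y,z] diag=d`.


A = translate([2.1, 8.1, 4.8]) sphere(r=9.9) → bbox [-7.8,-1.8,-5.1] .. [12,18,14.7]
B = cylinder(h=1.5, r=1.2) → bbox [-1.2,-1.2,0] .. [1.2,1.2,1.5]
lo = A.lo+B.lo = [-7.8-1.2, -1.8-1.2, -5.1+0] = [-9.000,-3.000,-5.100]
hi = A.hi+B.hi = [12+1.2, 18+1.2, 14.7+1.5] = [13.200,19.200,16.200]
diag = √(22.2²+22.2²+21.3²) = √1439.37 = 37.939

min=[-9.000,-3.000,-5.100] max=[13.200,19.200,16.200] diag=37.939


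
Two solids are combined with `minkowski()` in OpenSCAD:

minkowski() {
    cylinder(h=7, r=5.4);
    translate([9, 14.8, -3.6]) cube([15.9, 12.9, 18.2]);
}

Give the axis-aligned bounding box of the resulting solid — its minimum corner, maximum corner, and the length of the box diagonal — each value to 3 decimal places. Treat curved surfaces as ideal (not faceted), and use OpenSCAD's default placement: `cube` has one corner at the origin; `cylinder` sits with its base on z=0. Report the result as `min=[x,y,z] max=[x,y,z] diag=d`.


A = translate([9, 14.8, -3.6]) cube([15.9, 12.9, 18.2]) → bbox [9,14.8,-3.6] .. [24.9,27.7,14.6]
B = cylinder(h=7, r=5.4) → bbox [-5.4,-5.4,0] .. [5.4,5.4,7]
lo = A.lo+B.lo = [9-5.4, 14.8-5.4, -3.6+0] = [3.600,9.400,-3.600]
hi = A.hi+B.hi = [24.9+5.4, 27.7+5.4, 14.6+7] = [30.300,33.100,21.600]
diag = √(26.7²+23.7²+25.2²) = √1909.62 = 43.699

min=[3.600,9.400,-3.600] max=[30.300,33.100,21.600] diag=43.699


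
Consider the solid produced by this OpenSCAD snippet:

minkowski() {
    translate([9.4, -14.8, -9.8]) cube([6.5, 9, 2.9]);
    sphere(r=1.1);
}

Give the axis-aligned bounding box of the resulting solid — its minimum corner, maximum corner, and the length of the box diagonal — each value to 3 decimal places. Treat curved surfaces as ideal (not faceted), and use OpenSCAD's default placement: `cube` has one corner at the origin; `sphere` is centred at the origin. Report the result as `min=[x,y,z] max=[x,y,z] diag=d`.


A = translate([9.4, -14.8, -9.8]) cube([6.5, 9, 2.9]) → bbox [9.4,-14.8,-9.8] .. [15.9,-5.8,-6.9]
B = sphere(r=1.1) → bbox [-1.1,-1.1,-1.1] .. [1.1,1.1,1.1]
lo = A.lo+B.lo = [9.4-1.1, -14.8-1.1, -9.8-1.1] = [8.300,-15.900,-10.900]
hi = A.hi+B.hi = [15.9+1.1, -5.8+1.1, -6.9+1.1] = [17.000,-4.700,-5.800]
diag = √(8.7²+11.2²+5.1²) = √227.14 = 15.071

min=[8.300,-15.900,-10.900] max=[17.000,-4.700,-5.800] diag=15.071


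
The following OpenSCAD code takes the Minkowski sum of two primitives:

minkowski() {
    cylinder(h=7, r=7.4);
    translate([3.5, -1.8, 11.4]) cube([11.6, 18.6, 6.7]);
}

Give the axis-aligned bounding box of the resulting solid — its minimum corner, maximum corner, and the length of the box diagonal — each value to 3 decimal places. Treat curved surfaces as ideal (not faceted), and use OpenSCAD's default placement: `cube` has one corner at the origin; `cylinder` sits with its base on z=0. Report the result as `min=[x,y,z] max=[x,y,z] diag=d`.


min=[-3.900,-9.200,11.400] max=[22.500,24.200,25.100] diag=44.724

A = translate([3.5, -1.8, 11.4]) cube([11.6, 18.6, 6.7]) → bbox [3.5,-1.8,11.4] .. [15.1,16.8,18.1]
B = cylinder(h=7, r=7.4) → bbox [-7.4,-7.4,0] .. [7.4,7.4,7]
lo = A.lo+B.lo = [3.5-7.4, -1.8-7.4, 11.4+0] = [-3.900,-9.200,11.400]
hi = A.hi+B.hi = [15.1+7.4, 16.8+7.4, 18.1+7] = [22.500,24.200,25.100]
diag = √(26.4²+33.4²+13.7²) = √2000.21 = 44.724


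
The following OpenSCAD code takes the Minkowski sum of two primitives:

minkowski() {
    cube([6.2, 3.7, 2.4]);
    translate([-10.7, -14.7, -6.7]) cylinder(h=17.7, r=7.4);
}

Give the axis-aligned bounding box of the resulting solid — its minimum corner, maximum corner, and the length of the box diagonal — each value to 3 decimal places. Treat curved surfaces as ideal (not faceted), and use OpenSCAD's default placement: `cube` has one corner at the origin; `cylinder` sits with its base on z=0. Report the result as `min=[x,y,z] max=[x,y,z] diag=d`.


A = translate([-10.7, -14.7, -6.7]) cylinder(h=17.7, r=7.4) → bbox [-18.1,-22.1,-6.7] .. [-3.3,-7.3,11]
B = cube([6.2, 3.7, 2.4]) → bbox [0,0,0] .. [6.2,3.7,2.4]
lo = A.lo+B.lo = [-18.1+0, -22.1+0, -6.7+0] = [-18.100,-22.100,-6.700]
hi = A.hi+B.hi = [-3.3+6.2, -7.3+3.7, 11+2.4] = [2.900,-3.600,13.400]
diag = √(21²+18.5²+20.1²) = √1187.26 = 34.457

min=[-18.100,-22.100,-6.700] max=[2.900,-3.600,13.400] diag=34.457


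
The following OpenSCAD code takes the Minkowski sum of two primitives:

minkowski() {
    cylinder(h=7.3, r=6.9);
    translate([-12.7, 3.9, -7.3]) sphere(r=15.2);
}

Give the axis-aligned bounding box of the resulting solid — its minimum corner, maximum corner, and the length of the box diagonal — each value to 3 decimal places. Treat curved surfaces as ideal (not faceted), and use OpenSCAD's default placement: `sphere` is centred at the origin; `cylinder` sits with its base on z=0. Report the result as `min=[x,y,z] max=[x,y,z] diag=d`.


A = translate([-12.7, 3.9, -7.3]) sphere(r=15.2) → bbox [-27.9,-11.3,-22.5] .. [2.5,19.1,7.9]
B = cylinder(h=7.3, r=6.9) → bbox [-6.9,-6.9,0] .. [6.9,6.9,7.3]
lo = A.lo+B.lo = [-27.9-6.9, -11.3-6.9, -22.5+0] = [-34.800,-18.200,-22.500]
hi = A.hi+B.hi = [2.5+6.9, 19.1+6.9, 7.9+7.3] = [9.400,26.000,15.200]
diag = √(44.2²+44.2²+37.7²) = √5328.57 = 72.997

min=[-34.800,-18.200,-22.500] max=[9.400,26.000,15.200] diag=72.997


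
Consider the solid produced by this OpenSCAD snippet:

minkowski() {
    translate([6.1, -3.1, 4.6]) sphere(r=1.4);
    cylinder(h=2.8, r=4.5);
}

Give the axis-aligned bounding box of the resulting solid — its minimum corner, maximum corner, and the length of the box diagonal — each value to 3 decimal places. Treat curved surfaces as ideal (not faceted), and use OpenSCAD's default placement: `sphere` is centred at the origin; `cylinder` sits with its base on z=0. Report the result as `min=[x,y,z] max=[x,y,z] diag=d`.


A = translate([6.1, -3.1, 4.6]) sphere(r=1.4) → bbox [4.7,-4.5,3.2] .. [7.5,-1.7,6]
B = cylinder(h=2.8, r=4.5) → bbox [-4.5,-4.5,0] .. [4.5,4.5,2.8]
lo = A.lo+B.lo = [4.7-4.5, -4.5-4.5, 3.2+0] = [0.200,-9.000,3.200]
hi = A.hi+B.hi = [7.5+4.5, -1.7+4.5, 6+2.8] = [12.000,2.800,8.800]
diag = √(11.8²+11.8²+5.6²) = √309.84 = 17.602

min=[0.200,-9.000,3.200] max=[12.000,2.800,8.800] diag=17.602


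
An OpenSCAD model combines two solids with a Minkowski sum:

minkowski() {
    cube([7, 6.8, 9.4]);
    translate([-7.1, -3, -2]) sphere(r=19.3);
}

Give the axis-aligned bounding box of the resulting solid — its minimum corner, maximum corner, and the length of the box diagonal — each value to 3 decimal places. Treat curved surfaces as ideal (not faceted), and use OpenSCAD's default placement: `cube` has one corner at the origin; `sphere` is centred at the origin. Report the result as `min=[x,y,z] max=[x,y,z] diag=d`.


min=[-26.400,-22.300,-21.300] max=[19.200,23.100,26.700] diag=80.278

A = translate([-7.1, -3, -2]) sphere(r=19.3) → bbox [-26.4,-22.3,-21.3] .. [12.2,16.3,17.3]
B = cube([7, 6.8, 9.4]) → bbox [0,0,0] .. [7,6.8,9.4]
lo = A.lo+B.lo = [-26.4+0, -22.3+0, -21.3+0] = [-26.400,-22.300,-21.300]
hi = A.hi+B.hi = [12.2+7, 16.3+6.8, 17.3+9.4] = [19.200,23.100,26.700]
diag = √(45.6²+45.4²+48²) = √6444.52 = 80.278


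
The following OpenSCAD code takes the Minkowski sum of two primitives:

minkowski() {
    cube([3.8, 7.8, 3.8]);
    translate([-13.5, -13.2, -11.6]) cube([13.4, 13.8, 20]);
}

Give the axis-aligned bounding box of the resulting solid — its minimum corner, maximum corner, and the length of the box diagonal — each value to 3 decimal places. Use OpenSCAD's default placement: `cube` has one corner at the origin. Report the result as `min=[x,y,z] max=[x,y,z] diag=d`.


A = translate([-13.5, -13.2, -11.6]) cube([13.4, 13.8, 20]) → bbox [-13.5,-13.2,-11.6] .. [-0.1,0.6,8.4]
B = cube([3.8, 7.8, 3.8]) → bbox [0,0,0] .. [3.8,7.8,3.8]
lo = A.lo+B.lo = [-13.5+0, -13.2+0, -11.6+0] = [-13.500,-13.200,-11.600]
hi = A.hi+B.hi = [-0.1+3.8, 0.6+7.8, 8.4+3.8] = [3.700,8.400,12.200]
diag = √(17.2²+21.6²+23.8²) = √1328.84 = 36.453

min=[-13.500,-13.200,-11.600] max=[3.700,8.400,12.200] diag=36.453


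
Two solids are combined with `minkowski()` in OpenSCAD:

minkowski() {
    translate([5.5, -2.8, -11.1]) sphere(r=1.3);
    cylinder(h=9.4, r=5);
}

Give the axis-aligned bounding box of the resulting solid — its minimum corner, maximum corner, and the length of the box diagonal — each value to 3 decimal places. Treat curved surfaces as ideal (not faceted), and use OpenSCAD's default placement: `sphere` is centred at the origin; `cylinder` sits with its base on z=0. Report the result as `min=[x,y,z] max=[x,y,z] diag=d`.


A = translate([5.5, -2.8, -11.1]) sphere(r=1.3) → bbox [4.2,-4.1,-12.4] .. [6.8,-1.5,-9.8]
B = cylinder(h=9.4, r=5) → bbox [-5,-5,0] .. [5,5,9.4]
lo = A.lo+B.lo = [4.2-5, -4.1-5, -12.4+0] = [-0.800,-9.100,-12.400]
hi = A.hi+B.hi = [6.8+5, -1.5+5, -9.8+9.4] = [11.800,3.500,-0.400]
diag = √(12.6²+12.6²+12²) = √461.52 = 21.483

min=[-0.800,-9.100,-12.400] max=[11.800,3.500,-0.400] diag=21.483


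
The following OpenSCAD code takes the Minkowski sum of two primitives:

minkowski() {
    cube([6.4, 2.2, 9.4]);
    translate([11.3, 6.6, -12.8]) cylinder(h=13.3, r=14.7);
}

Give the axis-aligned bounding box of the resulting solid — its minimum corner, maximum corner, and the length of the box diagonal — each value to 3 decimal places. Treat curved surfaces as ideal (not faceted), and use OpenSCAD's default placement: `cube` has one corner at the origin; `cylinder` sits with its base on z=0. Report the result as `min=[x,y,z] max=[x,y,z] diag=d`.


A = translate([11.3, 6.6, -12.8]) cylinder(h=13.3, r=14.7) → bbox [-3.4,-8.1,-12.8] .. [26,21.3,0.5]
B = cube([6.4, 2.2, 9.4]) → bbox [0,0,0] .. [6.4,2.2,9.4]
lo = A.lo+B.lo = [-3.4+0, -8.1+0, -12.8+0] = [-3.400,-8.100,-12.800]
hi = A.hi+B.hi = [26+6.4, 21.3+2.2, 0.5+9.4] = [32.400,23.500,9.900]
diag = √(35.8²+31.6²+22.7²) = √2795.49 = 52.872

min=[-3.400,-8.100,-12.800] max=[32.400,23.500,9.900] diag=52.872


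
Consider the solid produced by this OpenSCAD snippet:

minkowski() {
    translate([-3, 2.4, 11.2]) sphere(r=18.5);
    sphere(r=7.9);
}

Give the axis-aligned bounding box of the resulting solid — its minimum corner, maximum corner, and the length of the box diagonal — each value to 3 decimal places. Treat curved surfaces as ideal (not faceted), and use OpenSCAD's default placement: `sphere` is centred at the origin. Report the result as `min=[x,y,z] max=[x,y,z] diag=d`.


min=[-29.400,-24.000,-15.200] max=[23.400,28.800,37.600] diag=91.452

A = translate([-3, 2.4, 11.2]) sphere(r=18.5) → bbox [-21.5,-16.1,-7.3] .. [15.5,20.9,29.7]
B = sphere(r=7.9) → bbox [-7.9,-7.9,-7.9] .. [7.9,7.9,7.9]
lo = A.lo+B.lo = [-21.5-7.9, -16.1-7.9, -7.3-7.9] = [-29.400,-24.000,-15.200]
hi = A.hi+B.hi = [15.5+7.9, 20.9+7.9, 29.7+7.9] = [23.400,28.800,37.600]
diag = √(52.8²+52.8²+52.8²) = √8363.52 = 91.452


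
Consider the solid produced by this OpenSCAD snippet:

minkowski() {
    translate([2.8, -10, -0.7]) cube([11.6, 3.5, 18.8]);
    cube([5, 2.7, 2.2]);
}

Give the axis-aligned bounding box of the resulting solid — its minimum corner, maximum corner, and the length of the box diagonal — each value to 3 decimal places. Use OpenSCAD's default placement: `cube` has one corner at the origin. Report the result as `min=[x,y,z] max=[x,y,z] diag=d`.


min=[2.800,-10.000,-0.700] max=[19.400,-3.800,20.300] diag=27.477

A = translate([2.8, -10, -0.7]) cube([11.6, 3.5, 18.8]) → bbox [2.8,-10,-0.7] .. [14.4,-6.5,18.1]
B = cube([5, 2.7, 2.2]) → bbox [0,0,0] .. [5,2.7,2.2]
lo = A.lo+B.lo = [2.8+0, -10+0, -0.7+0] = [2.800,-10.000,-0.700]
hi = A.hi+B.hi = [14.4+5, -6.5+2.7, 18.1+2.2] = [19.400,-3.800,20.300]
diag = √(16.6²+6.2²+21²) = √755 = 27.477
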